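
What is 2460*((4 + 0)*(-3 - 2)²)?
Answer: 246000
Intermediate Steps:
2460*((4 + 0)*(-3 - 2)²) = 2460*(4*(-5)²) = 2460*(4*25) = 2460*100 = 246000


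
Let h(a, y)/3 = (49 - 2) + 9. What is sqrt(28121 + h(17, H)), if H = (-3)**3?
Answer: sqrt(28289) ≈ 168.19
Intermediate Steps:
H = -27
h(a, y) = 168 (h(a, y) = 3*((49 - 2) + 9) = 3*(47 + 9) = 3*56 = 168)
sqrt(28121 + h(17, H)) = sqrt(28121 + 168) = sqrt(28289)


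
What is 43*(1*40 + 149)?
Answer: 8127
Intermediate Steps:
43*(1*40 + 149) = 43*(40 + 149) = 43*189 = 8127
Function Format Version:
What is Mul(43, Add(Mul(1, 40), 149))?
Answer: 8127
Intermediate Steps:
Mul(43, Add(Mul(1, 40), 149)) = Mul(43, Add(40, 149)) = Mul(43, 189) = 8127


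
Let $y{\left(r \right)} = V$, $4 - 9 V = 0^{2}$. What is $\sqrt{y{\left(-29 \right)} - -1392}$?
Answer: $\frac{2 \sqrt{3133}}{3} \approx 37.315$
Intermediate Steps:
$V = \frac{4}{9}$ ($V = \frac{4}{9} - \frac{0^{2}}{9} = \frac{4}{9} - 0 = \frac{4}{9} + 0 = \frac{4}{9} \approx 0.44444$)
$y{\left(r \right)} = \frac{4}{9}$
$\sqrt{y{\left(-29 \right)} - -1392} = \sqrt{\frac{4}{9} - -1392} = \sqrt{\frac{4}{9} + 1392} = \sqrt{\frac{12532}{9}} = \frac{2 \sqrt{3133}}{3}$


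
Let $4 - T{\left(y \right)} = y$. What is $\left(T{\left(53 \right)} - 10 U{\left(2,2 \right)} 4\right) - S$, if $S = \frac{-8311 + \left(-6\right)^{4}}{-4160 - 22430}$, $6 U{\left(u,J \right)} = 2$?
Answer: $- \frac{998675}{15954} \approx -62.597$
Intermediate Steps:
$T{\left(y \right)} = 4 - y$
$U{\left(u,J \right)} = \frac{1}{3}$ ($U{\left(u,J \right)} = \frac{1}{6} \cdot 2 = \frac{1}{3}$)
$S = \frac{1403}{5318}$ ($S = \frac{-8311 + 1296}{-26590} = \left(-7015\right) \left(- \frac{1}{26590}\right) = \frac{1403}{5318} \approx 0.26382$)
$\left(T{\left(53 \right)} - 10 U{\left(2,2 \right)} 4\right) - S = \left(\left(4 - 53\right) - 10 \cdot \frac{1}{3} \cdot 4\right) - \frac{1403}{5318} = \left(\left(4 - 53\right) - \frac{10}{3} \cdot 4\right) - \frac{1403}{5318} = \left(-49 - \frac{40}{3}\right) - \frac{1403}{5318} = - \frac{187}{3} - \frac{1403}{5318} = - \frac{998675}{15954}$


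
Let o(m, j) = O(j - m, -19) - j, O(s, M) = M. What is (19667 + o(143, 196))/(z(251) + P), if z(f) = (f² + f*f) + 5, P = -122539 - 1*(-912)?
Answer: 1621/365 ≈ 4.4411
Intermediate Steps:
P = -121627 (P = -122539 + 912 = -121627)
o(m, j) = -19 - j
z(f) = 5 + 2*f² (z(f) = (f² + f²) + 5 = 2*f² + 5 = 5 + 2*f²)
(19667 + o(143, 196))/(z(251) + P) = (19667 + (-19 - 1*196))/((5 + 2*251²) - 121627) = (19667 + (-19 - 196))/((5 + 2*63001) - 121627) = (19667 - 215)/((5 + 126002) - 121627) = 19452/(126007 - 121627) = 19452/4380 = 19452*(1/4380) = 1621/365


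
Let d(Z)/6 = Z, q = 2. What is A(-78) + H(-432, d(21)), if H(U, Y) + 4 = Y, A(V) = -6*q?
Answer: 110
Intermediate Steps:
d(Z) = 6*Z
A(V) = -12 (A(V) = -6*2 = -12)
H(U, Y) = -4 + Y
A(-78) + H(-432, d(21)) = -12 + (-4 + 6*21) = -12 + (-4 + 126) = -12 + 122 = 110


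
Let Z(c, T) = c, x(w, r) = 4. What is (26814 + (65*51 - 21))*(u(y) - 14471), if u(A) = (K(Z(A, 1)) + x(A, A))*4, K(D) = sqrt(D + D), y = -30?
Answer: -435211140 + 240864*I*sqrt(15) ≈ -4.3521e+8 + 9.3286e+5*I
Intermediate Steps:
K(D) = sqrt(2)*sqrt(D) (K(D) = sqrt(2*D) = sqrt(2)*sqrt(D))
u(A) = 16 + 4*sqrt(2)*sqrt(A) (u(A) = (sqrt(2)*sqrt(A) + 4)*4 = (4 + sqrt(2)*sqrt(A))*4 = 16 + 4*sqrt(2)*sqrt(A))
(26814 + (65*51 - 21))*(u(y) - 14471) = (26814 + (65*51 - 21))*((16 + 4*sqrt(2)*sqrt(-30)) - 14471) = (26814 + (3315 - 21))*((16 + 4*sqrt(2)*(I*sqrt(30))) - 14471) = (26814 + 3294)*((16 + 8*I*sqrt(15)) - 14471) = 30108*(-14455 + 8*I*sqrt(15)) = -435211140 + 240864*I*sqrt(15)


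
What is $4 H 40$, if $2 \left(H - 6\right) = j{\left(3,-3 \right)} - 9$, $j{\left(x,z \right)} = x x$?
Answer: $960$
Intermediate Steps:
$j{\left(x,z \right)} = x^{2}$
$H = 6$ ($H = 6 + \frac{3^{2} - 9}{2} = 6 + \frac{9 - 9}{2} = 6 + \frac{1}{2} \cdot 0 = 6 + 0 = 6$)
$4 H 40 = 4 \cdot 6 \cdot 40 = 24 \cdot 40 = 960$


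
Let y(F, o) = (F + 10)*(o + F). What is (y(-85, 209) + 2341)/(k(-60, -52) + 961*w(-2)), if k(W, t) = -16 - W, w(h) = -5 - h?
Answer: 6959/2839 ≈ 2.4512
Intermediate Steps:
y(F, o) = (10 + F)*(F + o)
(y(-85, 209) + 2341)/(k(-60, -52) + 961*w(-2)) = (((-85)² + 10*(-85) + 10*209 - 85*209) + 2341)/((-16 - 1*(-60)) + 961*(-5 - 1*(-2))) = ((7225 - 850 + 2090 - 17765) + 2341)/((-16 + 60) + 961*(-5 + 2)) = (-9300 + 2341)/(44 + 961*(-3)) = -6959/(44 - 2883) = -6959/(-2839) = -6959*(-1/2839) = 6959/2839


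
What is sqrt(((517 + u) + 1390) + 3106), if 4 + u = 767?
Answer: 76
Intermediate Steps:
u = 763 (u = -4 + 767 = 763)
sqrt(((517 + u) + 1390) + 3106) = sqrt(((517 + 763) + 1390) + 3106) = sqrt((1280 + 1390) + 3106) = sqrt(2670 + 3106) = sqrt(5776) = 76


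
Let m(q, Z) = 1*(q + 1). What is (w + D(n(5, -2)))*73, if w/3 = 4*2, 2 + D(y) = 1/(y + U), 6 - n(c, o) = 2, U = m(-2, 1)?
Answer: 4891/3 ≈ 1630.3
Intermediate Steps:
m(q, Z) = 1 + q (m(q, Z) = 1*(1 + q) = 1 + q)
U = -1 (U = 1 - 2 = -1)
n(c, o) = 4 (n(c, o) = 6 - 1*2 = 6 - 2 = 4)
D(y) = -2 + 1/(-1 + y) (D(y) = -2 + 1/(y - 1) = -2 + 1/(-1 + y))
w = 24 (w = 3*(4*2) = 3*8 = 24)
(w + D(n(5, -2)))*73 = (24 + (3 - 2*4)/(-1 + 4))*73 = (24 + (3 - 8)/3)*73 = (24 + (⅓)*(-5))*73 = (24 - 5/3)*73 = (67/3)*73 = 4891/3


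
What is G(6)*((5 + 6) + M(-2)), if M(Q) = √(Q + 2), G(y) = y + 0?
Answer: 66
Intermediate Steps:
G(y) = y
M(Q) = √(2 + Q)
G(6)*((5 + 6) + M(-2)) = 6*((5 + 6) + √(2 - 2)) = 6*(11 + √0) = 6*(11 + 0) = 6*11 = 66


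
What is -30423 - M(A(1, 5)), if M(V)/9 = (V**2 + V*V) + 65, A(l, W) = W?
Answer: -31458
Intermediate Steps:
M(V) = 585 + 18*V**2 (M(V) = 9*((V**2 + V*V) + 65) = 9*((V**2 + V**2) + 65) = 9*(2*V**2 + 65) = 9*(65 + 2*V**2) = 585 + 18*V**2)
-30423 - M(A(1, 5)) = -30423 - (585 + 18*5**2) = -30423 - (585 + 18*25) = -30423 - (585 + 450) = -30423 - 1*1035 = -30423 - 1035 = -31458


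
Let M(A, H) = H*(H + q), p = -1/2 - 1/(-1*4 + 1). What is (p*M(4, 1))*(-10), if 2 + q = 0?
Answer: -5/3 ≈ -1.6667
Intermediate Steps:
q = -2 (q = -2 + 0 = -2)
p = -1/6 (p = -1*1/2 - 1/(-4 + 1) = -1/2 - 1/(-3) = -1/2 - 1*(-1/3) = -1/2 + 1/3 = -1/6 ≈ -0.16667)
M(A, H) = H*(-2 + H) (M(A, H) = H*(H - 2) = H*(-2 + H))
(p*M(4, 1))*(-10) = -(-2 + 1)/6*(-10) = -(-1)/6*(-10) = -1/6*(-1)*(-10) = (1/6)*(-10) = -5/3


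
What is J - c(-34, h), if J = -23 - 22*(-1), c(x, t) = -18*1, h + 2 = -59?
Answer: 17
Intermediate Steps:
h = -61 (h = -2 - 59 = -61)
c(x, t) = -18
J = -1 (J = -23 + 22 = -1)
J - c(-34, h) = -1 - 1*(-18) = -1 + 18 = 17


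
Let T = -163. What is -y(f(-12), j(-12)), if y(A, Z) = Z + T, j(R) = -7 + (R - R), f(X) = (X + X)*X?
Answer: 170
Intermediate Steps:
f(X) = 2*X**2 (f(X) = (2*X)*X = 2*X**2)
j(R) = -7 (j(R) = -7 + 0 = -7)
y(A, Z) = -163 + Z (y(A, Z) = Z - 163 = -163 + Z)
-y(f(-12), j(-12)) = -(-163 - 7) = -1*(-170) = 170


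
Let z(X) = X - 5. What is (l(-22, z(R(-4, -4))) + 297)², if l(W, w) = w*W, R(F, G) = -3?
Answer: 223729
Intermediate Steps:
z(X) = -5 + X
l(W, w) = W*w
(l(-22, z(R(-4, -4))) + 297)² = (-22*(-5 - 3) + 297)² = (-22*(-8) + 297)² = (176 + 297)² = 473² = 223729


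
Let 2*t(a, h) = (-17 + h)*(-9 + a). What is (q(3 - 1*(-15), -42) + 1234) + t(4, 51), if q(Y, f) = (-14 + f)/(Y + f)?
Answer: 3454/3 ≈ 1151.3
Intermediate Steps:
q(Y, f) = (-14 + f)/(Y + f)
t(a, h) = (-17 + h)*(-9 + a)/2 (t(a, h) = ((-17 + h)*(-9 + a))/2 = (-17 + h)*(-9 + a)/2)
(q(3 - 1*(-15), -42) + 1234) + t(4, 51) = ((-14 - 42)/((3 - 1*(-15)) - 42) + 1234) + (153/2 - 17/2*4 - 9/2*51 + (1/2)*4*51) = (-56/((3 + 15) - 42) + 1234) + (153/2 - 34 - 459/2 + 102) = (-56/(18 - 42) + 1234) - 85 = (-56/(-24) + 1234) - 85 = (-1/24*(-56) + 1234) - 85 = (7/3 + 1234) - 85 = 3709/3 - 85 = 3454/3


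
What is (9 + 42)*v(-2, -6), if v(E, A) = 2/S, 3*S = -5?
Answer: -306/5 ≈ -61.200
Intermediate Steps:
S = -5/3 (S = (⅓)*(-5) = -5/3 ≈ -1.6667)
v(E, A) = -6/5 (v(E, A) = 2/(-5/3) = 2*(-⅗) = -6/5)
(9 + 42)*v(-2, -6) = (9 + 42)*(-6/5) = 51*(-6/5) = -306/5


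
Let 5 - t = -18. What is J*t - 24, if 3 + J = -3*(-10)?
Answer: 597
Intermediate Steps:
t = 23 (t = 5 - 1*(-18) = 5 + 18 = 23)
J = 27 (J = -3 - 3*(-10) = -3 + 30 = 27)
J*t - 24 = 27*23 - 24 = 621 - 24 = 597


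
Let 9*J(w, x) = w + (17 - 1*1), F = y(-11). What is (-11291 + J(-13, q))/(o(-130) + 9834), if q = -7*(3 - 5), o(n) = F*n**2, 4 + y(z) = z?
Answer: 16936/365499 ≈ 0.046337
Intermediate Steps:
y(z) = -4 + z
F = -15 (F = -4 - 11 = -15)
o(n) = -15*n**2
q = 14 (q = -7*(-2) = 14)
J(w, x) = 16/9 + w/9 (J(w, x) = (w + (17 - 1*1))/9 = (w + (17 - 1))/9 = (w + 16)/9 = (16 + w)/9 = 16/9 + w/9)
(-11291 + J(-13, q))/(o(-130) + 9834) = (-11291 + (16/9 + (1/9)*(-13)))/(-15*(-130)**2 + 9834) = (-11291 + (16/9 - 13/9))/(-15*16900 + 9834) = (-11291 + 1/3)/(-253500 + 9834) = -33872/3/(-243666) = -33872/3*(-1/243666) = 16936/365499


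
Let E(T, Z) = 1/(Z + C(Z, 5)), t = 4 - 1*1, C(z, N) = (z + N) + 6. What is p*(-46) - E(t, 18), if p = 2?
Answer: -4325/47 ≈ -92.021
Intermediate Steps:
C(z, N) = 6 + N + z (C(z, N) = (N + z) + 6 = 6 + N + z)
t = 3 (t = 4 - 1 = 3)
E(T, Z) = 1/(11 + 2*Z) (E(T, Z) = 1/(Z + (6 + 5 + Z)) = 1/(Z + (11 + Z)) = 1/(11 + 2*Z))
p*(-46) - E(t, 18) = 2*(-46) - 1/(11 + 2*18) = -92 - 1/(11 + 36) = -92 - 1/47 = -4325/47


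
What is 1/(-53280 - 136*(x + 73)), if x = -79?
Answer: -1/52464 ≈ -1.9061e-5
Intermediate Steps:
1/(-53280 - 136*(x + 73)) = 1/(-53280 - 136*(-79 + 73)) = 1/(-53280 - 136*(-6)) = 1/(-53280 + 816) = 1/(-52464) = -1/52464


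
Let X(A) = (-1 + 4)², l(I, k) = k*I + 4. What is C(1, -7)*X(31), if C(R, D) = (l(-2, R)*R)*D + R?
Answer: -117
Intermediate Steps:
l(I, k) = 4 + I*k (l(I, k) = I*k + 4 = 4 + I*k)
C(R, D) = R + D*R*(4 - 2*R) (C(R, D) = ((4 - 2*R)*R)*D + R = (R*(4 - 2*R))*D + R = D*R*(4 - 2*R) + R = R + D*R*(4 - 2*R))
X(A) = 9 (X(A) = 3² = 9)
C(1, -7)*X(31) = -1*1*(-1 + 2*(-7)*(-2 + 1))*9 = -1*1*(-1 + 2*(-7)*(-1))*9 = -1*1*(-1 + 14)*9 = -1*1*13*9 = -13*9 = -117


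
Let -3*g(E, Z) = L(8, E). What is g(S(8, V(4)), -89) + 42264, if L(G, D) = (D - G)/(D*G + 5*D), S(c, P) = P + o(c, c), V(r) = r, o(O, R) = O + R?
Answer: 2747159/65 ≈ 42264.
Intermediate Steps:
S(c, P) = P + 2*c (S(c, P) = P + (c + c) = P + 2*c)
L(G, D) = (D - G)/(5*D + D*G)
g(E, Z) = -(-8 + E)/(39*E) (g(E, Z) = -(E - 1*8)/(3*E*(5 + 8)) = -(E - 8)/(3*E*13) = -(-8 + E)/(3*E*13) = -(-8 + E)/(39*E))
g(S(8, V(4)), -89) + 42264 = (8 - (4 + 2*8))/(39*(4 + 2*8)) + 42264 = (8 - (4 + 16))/(39*(4 + 16)) + 42264 = (1/39)*(8 - 1*20)/20 + 42264 = (1/39)*(1/20)*(8 - 20) + 42264 = (1/39)*(1/20)*(-12) + 42264 = -1/65 + 42264 = 2747159/65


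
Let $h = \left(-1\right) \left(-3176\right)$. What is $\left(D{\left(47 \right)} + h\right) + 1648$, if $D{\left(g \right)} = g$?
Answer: $4871$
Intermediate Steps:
$h = 3176$
$\left(D{\left(47 \right)} + h\right) + 1648 = \left(47 + 3176\right) + 1648 = 3223 + 1648 = 4871$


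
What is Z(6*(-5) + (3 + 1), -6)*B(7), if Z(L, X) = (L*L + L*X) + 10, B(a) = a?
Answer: 5894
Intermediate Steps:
Z(L, X) = 10 + L² + L*X (Z(L, X) = (L² + L*X) + 10 = 10 + L² + L*X)
Z(6*(-5) + (3 + 1), -6)*B(7) = (10 + (6*(-5) + (3 + 1))² + (6*(-5) + (3 + 1))*(-6))*7 = (10 + (-30 + 4)² + (-30 + 4)*(-6))*7 = (10 + (-26)² - 26*(-6))*7 = (10 + 676 + 156)*7 = 842*7 = 5894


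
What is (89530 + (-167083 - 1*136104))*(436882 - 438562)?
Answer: 358943760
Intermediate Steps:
(89530 + (-167083 - 1*136104))*(436882 - 438562) = (89530 + (-167083 - 136104))*(-1680) = (89530 - 303187)*(-1680) = -213657*(-1680) = 358943760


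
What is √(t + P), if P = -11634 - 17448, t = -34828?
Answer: I*√63910 ≈ 252.8*I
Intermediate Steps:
P = -29082
√(t + P) = √(-34828 - 29082) = √(-63910) = I*√63910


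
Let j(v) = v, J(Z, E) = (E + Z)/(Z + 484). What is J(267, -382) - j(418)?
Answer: -314033/751 ≈ -418.15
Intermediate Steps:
J(Z, E) = (E + Z)/(484 + Z)
J(267, -382) - j(418) = (-382 + 267)/(484 + 267) - 1*418 = -115/751 - 418 = -314033/751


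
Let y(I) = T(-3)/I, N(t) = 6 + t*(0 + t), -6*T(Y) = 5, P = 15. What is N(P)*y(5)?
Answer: -77/2 ≈ -38.500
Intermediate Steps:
T(Y) = -⅚ (T(Y) = -⅙*5 = -⅚)
N(t) = 6 + t² (N(t) = 6 + t*t = 6 + t²)
y(I) = -5/(6*I)
N(P)*y(5) = (6 + 15²)*(-⅚/5) = (6 + 225)*(-⅚*⅕) = 231*(-⅙) = -77/2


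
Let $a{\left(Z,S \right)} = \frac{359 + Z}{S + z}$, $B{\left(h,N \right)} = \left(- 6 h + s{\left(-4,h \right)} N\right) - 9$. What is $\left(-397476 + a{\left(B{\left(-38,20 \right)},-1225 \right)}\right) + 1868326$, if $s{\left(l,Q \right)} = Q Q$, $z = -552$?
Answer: $\frac{2613670992}{1777} \approx 1.4708 \cdot 10^{6}$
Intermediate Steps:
$s{\left(l,Q \right)} = Q^{2}$
$B{\left(h,N \right)} = -9 - 6 h + N h^{2}$ ($B{\left(h,N \right)} = \left(- 6 h + h^{2} N\right) - 9 = \left(- 6 h + N h^{2}\right) - 9 = -9 - 6 h + N h^{2}$)
$a{\left(Z,S \right)} = \frac{359 + Z}{-552 + S}$ ($a{\left(Z,S \right)} = \frac{359 + Z}{S - 552} = \frac{359 + Z}{-552 + S}$)
$\left(-397476 + a{\left(B{\left(-38,20 \right)},-1225 \right)}\right) + 1868326 = \left(-397476 + \frac{359 - \left(-219 - 28880\right)}{-552 - 1225}\right) + 1868326 = \left(-397476 + \frac{359 + \left(-9 + 228 + 20 \cdot 1444\right)}{-1777}\right) + 1868326 = \left(-397476 - \frac{359 + \left(-9 + 228 + 28880\right)}{1777}\right) + 1868326 = \left(-397476 - \frac{359 + 29099}{1777}\right) + 1868326 = \left(-397476 - \frac{29458}{1777}\right) + 1868326 = - \frac{706344310}{1777} + 1868326 = \frac{2613670992}{1777}$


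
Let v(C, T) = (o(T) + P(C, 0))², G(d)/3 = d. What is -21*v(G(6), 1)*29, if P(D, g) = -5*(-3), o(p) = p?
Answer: -155904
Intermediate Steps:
G(d) = 3*d
P(D, g) = 15
v(C, T) = (15 + T)² (v(C, T) = (T + 15)² = (15 + T)²)
-21*v(G(6), 1)*29 = -21*(15 + 1)²*29 = -21*16²*29 = -21*256*29 = -5376*29 = -155904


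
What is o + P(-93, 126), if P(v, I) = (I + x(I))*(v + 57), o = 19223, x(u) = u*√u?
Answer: 14687 - 13608*√14 ≈ -36230.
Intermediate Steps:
x(u) = u^(3/2)
P(v, I) = (57 + v)*(I + I^(3/2)) (P(v, I) = (I + I^(3/2))*(v + 57) = (I + I^(3/2))*(57 + v) = (57 + v)*(I + I^(3/2)))
o + P(-93, 126) = 19223 + (57*126 + 57*126^(3/2) + 126*(-93) - 35154*√14) = 19223 + (7182 + 57*(378*√14) - 11718 - 35154*√14) = 19223 + (7182 + 21546*√14 - 11718 - 35154*√14) = 19223 + (-4536 - 13608*√14) = 14687 - 13608*√14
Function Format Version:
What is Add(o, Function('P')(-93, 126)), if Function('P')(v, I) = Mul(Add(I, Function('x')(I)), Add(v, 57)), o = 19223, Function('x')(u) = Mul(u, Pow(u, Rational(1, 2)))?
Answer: Add(14687, Mul(-13608, Pow(14, Rational(1, 2)))) ≈ -36230.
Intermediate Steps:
Function('x')(u) = Pow(u, Rational(3, 2))
Function('P')(v, I) = Mul(Add(57, v), Add(I, Pow(I, Rational(3, 2)))) (Function('P')(v, I) = Mul(Add(I, Pow(I, Rational(3, 2))), Add(v, 57)) = Mul(Add(I, Pow(I, Rational(3, 2))), Add(57, v)) = Mul(Add(57, v), Add(I, Pow(I, Rational(3, 2)))))
Add(o, Function('P')(-93, 126)) = Add(19223, Add(Mul(57, 126), Mul(57, Pow(126, Rational(3, 2))), Mul(126, -93), Mul(-93, Pow(126, Rational(3, 2))))) = Add(19223, Add(7182, Mul(57, Mul(378, Pow(14, Rational(1, 2)))), -11718, Mul(-93, Mul(378, Pow(14, Rational(1, 2)))))) = Add(19223, Add(7182, Mul(21546, Pow(14, Rational(1, 2))), -11718, Mul(-35154, Pow(14, Rational(1, 2))))) = Add(19223, Add(-4536, Mul(-13608, Pow(14, Rational(1, 2))))) = Add(14687, Mul(-13608, Pow(14, Rational(1, 2))))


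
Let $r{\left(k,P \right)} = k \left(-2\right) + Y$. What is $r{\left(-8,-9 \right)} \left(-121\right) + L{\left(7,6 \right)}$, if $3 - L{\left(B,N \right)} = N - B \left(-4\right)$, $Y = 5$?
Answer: $-2572$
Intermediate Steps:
$r{\left(k,P \right)} = 5 - 2 k$ ($r{\left(k,P \right)} = k \left(-2\right) + 5 = - 2 k + 5 = 5 - 2 k$)
$L{\left(B,N \right)} = 3 - N - 4 B$ ($L{\left(B,N \right)} = 3 - \left(N - B \left(-4\right)\right) = 3 - \left(N - - 4 B\right) = 3 - \left(N + 4 B\right) = 3 - N - 4 B$)
$r{\left(-8,-9 \right)} \left(-121\right) + L{\left(7,6 \right)} = \left(5 - -16\right) \left(-121\right) - 31 = \left(5 + 16\right) \left(-121\right) - 31 = 21 \left(-121\right) - 31 = -2541 - 31 = -2572$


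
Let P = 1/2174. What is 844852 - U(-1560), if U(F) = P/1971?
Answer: 3620151956807/4284954 ≈ 8.4485e+5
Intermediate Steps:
P = 1/2174 ≈ 0.00045998
U(F) = 1/4284954 (U(F) = (1/2174)/1971 = (1/2174)*(1/1971) = 1/4284954)
844852 - U(-1560) = 844852 - 1*1/4284954 = 844852 - 1/4284954 = 3620151956807/4284954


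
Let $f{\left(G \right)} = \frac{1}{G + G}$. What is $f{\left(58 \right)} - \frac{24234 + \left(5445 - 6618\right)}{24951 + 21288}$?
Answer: $- \frac{876279}{1787908} \approx -0.49011$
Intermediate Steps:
$f{\left(G \right)} = \frac{1}{2 G}$
$f{\left(58 \right)} - \frac{24234 + \left(5445 - 6618\right)}{24951 + 21288} = \frac{1}{2 \cdot 58} - \frac{24234 + \left(5445 - 6618\right)}{24951 + 21288} = \frac{1}{2} \cdot \frac{1}{58} - \frac{24234 - 1173}{46239} = \frac{1}{116} - 23061 \cdot \frac{1}{46239} = \frac{1}{116} - \frac{7687}{15413} = - \frac{876279}{1787908}$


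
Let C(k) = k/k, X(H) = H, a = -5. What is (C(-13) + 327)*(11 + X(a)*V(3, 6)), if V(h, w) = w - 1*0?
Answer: -6232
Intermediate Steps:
V(h, w) = w (V(h, w) = w + 0 = w)
C(k) = 1
(C(-13) + 327)*(11 + X(a)*V(3, 6)) = (1 + 327)*(11 - 5*6) = 328*(11 - 30) = 328*(-19) = -6232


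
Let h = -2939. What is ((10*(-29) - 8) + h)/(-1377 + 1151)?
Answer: 3237/226 ≈ 14.323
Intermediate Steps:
((10*(-29) - 8) + h)/(-1377 + 1151) = ((10*(-29) - 8) - 2939)/(-1377 + 1151) = ((-290 - 8) - 2939)/(-226) = (-298 - 2939)*(-1/226) = -3237*(-1/226) = 3237/226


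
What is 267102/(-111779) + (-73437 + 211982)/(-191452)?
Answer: -66623633659/21400313108 ≈ -3.1132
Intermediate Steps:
267102/(-111779) + (-73437 + 211982)/(-191452) = 267102*(-1/111779) + 138545*(-1/191452) = -267102/111779 - 138545/191452 = -66623633659/21400313108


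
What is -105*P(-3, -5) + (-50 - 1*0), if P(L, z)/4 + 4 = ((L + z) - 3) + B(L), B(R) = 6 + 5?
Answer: 1630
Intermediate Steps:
B(R) = 11
P(L, z) = 16 + 4*L + 4*z (P(L, z) = -16 + 4*(((L + z) - 3) + 11) = -16 + 4*((-3 + L + z) + 11) = -16 + 4*(8 + L + z) = -16 + (32 + 4*L + 4*z) = 16 + 4*L + 4*z)
-105*P(-3, -5) + (-50 - 1*0) = -105*(16 + 4*(-3) + 4*(-5)) + (-50 - 1*0) = -105*(16 - 12 - 20) + (-50 + 0) = -105*(-16) - 50 = 1680 - 50 = 1630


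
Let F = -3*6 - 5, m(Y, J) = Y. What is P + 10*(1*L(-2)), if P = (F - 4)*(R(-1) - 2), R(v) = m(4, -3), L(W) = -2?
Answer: -74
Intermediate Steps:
R(v) = 4
F = -23 (F = -18 - 5 = -23)
P = -54 (P = (-23 - 4)*(4 - 2) = -27*2 = -54)
P + 10*(1*L(-2)) = -54 + 10*(1*(-2)) = -54 + 10*(-2) = -54 - 20 = -74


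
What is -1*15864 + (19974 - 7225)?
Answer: -3115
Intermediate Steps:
-1*15864 + (19974 - 7225) = -15864 + 12749 = -3115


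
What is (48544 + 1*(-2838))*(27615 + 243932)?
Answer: 12411327182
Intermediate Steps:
(48544 + 1*(-2838))*(27615 + 243932) = (48544 - 2838)*271547 = 45706*271547 = 12411327182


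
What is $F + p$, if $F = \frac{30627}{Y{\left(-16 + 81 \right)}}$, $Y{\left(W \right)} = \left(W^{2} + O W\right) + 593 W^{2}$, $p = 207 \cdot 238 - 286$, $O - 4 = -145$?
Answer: $\frac{40824595309}{833495} \approx 48980.0$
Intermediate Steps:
$O = -141$ ($O = 4 - 145 = -141$)
$p = 48980$ ($p = 49266 - 286 = 48980$)
$Y{\left(W \right)} = - 141 W + 594 W^{2}$ ($Y{\left(W \right)} = \left(W^{2} - 141 W\right) + 593 W^{2} = - 141 W + 594 W^{2}$)
$F = \frac{10209}{833495}$ ($F = \frac{30627}{3 \left(-16 + 81\right) \left(-47 + 198 \left(-16 + 81\right)\right)} = \frac{30627}{3 \cdot 65 \left(-47 + 198 \cdot 65\right)} = \frac{30627}{3 \cdot 65 \left(-47 + 12870\right)} = \frac{30627}{3 \cdot 65 \cdot 12823} = \frac{30627}{2500485} = 30627 \cdot \frac{1}{2500485} = \frac{10209}{833495} \approx 0.012248$)
$F + p = \frac{10209}{833495} + 48980 = \frac{40824595309}{833495}$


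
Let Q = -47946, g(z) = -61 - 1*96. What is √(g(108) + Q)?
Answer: I*√48103 ≈ 219.32*I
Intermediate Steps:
g(z) = -157 (g(z) = -61 - 96 = -157)
√(g(108) + Q) = √(-157 - 47946) = √(-48103) = I*√48103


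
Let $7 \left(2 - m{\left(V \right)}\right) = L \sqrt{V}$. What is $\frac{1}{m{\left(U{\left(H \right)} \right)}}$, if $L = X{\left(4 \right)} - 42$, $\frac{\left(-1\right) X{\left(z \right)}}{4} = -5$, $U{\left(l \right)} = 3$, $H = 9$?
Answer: $- \frac{49}{628} + \frac{77 \sqrt{3}}{628} \approx 0.13434$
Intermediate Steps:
$X{\left(z \right)} = 20$ ($X{\left(z \right)} = \left(-4\right) \left(-5\right) = 20$)
$L = -22$ ($L = 20 - 42 = -22$)
$m{\left(V \right)} = 2 + \frac{22 \sqrt{V}}{7}$ ($m{\left(V \right)} = 2 - \frac{\left(-22\right) \sqrt{V}}{7} = 2 + \frac{22 \sqrt{V}}{7}$)
$\frac{1}{m{\left(U{\left(H \right)} \right)}} = \frac{1}{2 + \frac{22 \sqrt{3}}{7}}$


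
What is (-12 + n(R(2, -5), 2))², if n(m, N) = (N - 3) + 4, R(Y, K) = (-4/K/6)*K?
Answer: 81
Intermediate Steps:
R(Y, K) = -⅔ (R(Y, K) = (-4/K*(⅙))*K = (-2/(3*K))*K = -⅔)
n(m, N) = 1 + N (n(m, N) = (-3 + N) + 4 = 1 + N)
(-12 + n(R(2, -5), 2))² = (-12 + (1 + 2))² = (-12 + 3)² = (-9)² = 81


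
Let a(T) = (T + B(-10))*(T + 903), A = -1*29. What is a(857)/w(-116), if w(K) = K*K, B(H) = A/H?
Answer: 94589/841 ≈ 112.47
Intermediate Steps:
A = -29
B(H) = -29/H
a(T) = (903 + T)*(29/10 + T) (a(T) = (T - 29/(-10))*(T + 903) = (T - 29*(-⅒))*(903 + T) = (T + 29/10)*(903 + T) = (29/10 + T)*(903 + T) = (903 + T)*(29/10 + T))
w(K) = K²
a(857)/w(-116) = (26187/10 + 857² + (9059/10)*857)/((-116)²) = (26187/10 + 734449 + 7763563/10)/13456 = 1513424*(1/13456) = 94589/841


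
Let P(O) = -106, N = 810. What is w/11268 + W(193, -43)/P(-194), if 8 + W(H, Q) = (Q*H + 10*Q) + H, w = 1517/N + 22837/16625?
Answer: 129645158563807/1608419673000 ≈ 80.604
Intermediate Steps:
w = 8743619/2693250 (w = 1517/810 + 22837/16625 = 8743619/2693250 ≈ 3.2465)
W(H, Q) = -8 + H + 10*Q + H*Q (W(H, Q) = -8 + ((Q*H + 10*Q) + H) = -8 + ((H*Q + 10*Q) + H) = -8 + ((10*Q + H*Q) + H) = -8 + (H + 10*Q + H*Q) = -8 + H + 10*Q + H*Q)
w/11268 + W(193, -43)/P(-194) = (8743619/2693250)/11268 + (-8 + 193 + 10*(-43) + 193*(-43))/(-106) = (8743619/2693250)*(1/11268) + (-8 + 193 - 430 - 8299)*(-1/106) = 8743619/30347541000 - 8544*(-1/106) = 8743619/30347541000 + 4272/53 = 129645158563807/1608419673000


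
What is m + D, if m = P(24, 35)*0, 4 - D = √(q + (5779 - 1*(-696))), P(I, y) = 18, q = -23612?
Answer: 4 - I*√17137 ≈ 4.0 - 130.91*I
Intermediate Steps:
D = 4 - I*√17137 (D = 4 - √(-23612 + (5779 - 1*(-696))) = 4 - √(-23612 + (5779 + 696)) = 4 - √(-23612 + 6475) = 4 - √(-17137) = 4 - I*√17137 ≈ 4.0 - 130.91*I)
m = 0 (m = 18*0 = 0)
m + D = 0 + (4 - I*√17137) = 4 - I*√17137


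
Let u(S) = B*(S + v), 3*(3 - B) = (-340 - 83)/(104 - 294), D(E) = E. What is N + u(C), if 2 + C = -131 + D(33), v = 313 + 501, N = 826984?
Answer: 78716633/95 ≈ 8.2860e+5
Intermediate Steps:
v = 814
B = 429/190 (B = 3 - (-340 - 83)/(3*(104 - 294)) = 3 - (-141)/(-190) = 3 - (-141)*(-1)/190 = 3 - ⅓*423/190 = 3 - 141/190 = 429/190 ≈ 2.2579)
C = -100 (C = -2 + (-131 + 33) = -2 - 98 = -100)
u(S) = 174603/95 + 429*S/190 (u(S) = 429*(S + 814)/190 = 429*(814 + S)/190 = 174603/95 + 429*S/190)
N + u(C) = 826984 + (174603/95 + (429/190)*(-100)) = 826984 + (174603/95 - 4290/19) = 826984 + 153153/95 = 78716633/95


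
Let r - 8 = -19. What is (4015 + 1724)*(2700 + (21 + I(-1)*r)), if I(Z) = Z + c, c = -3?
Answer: 15868335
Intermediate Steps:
r = -11 (r = 8 - 19 = -11)
I(Z) = -3 + Z (I(Z) = Z - 3 = -3 + Z)
(4015 + 1724)*(2700 + (21 + I(-1)*r)) = (4015 + 1724)*(2700 + (21 + (-3 - 1)*(-11))) = 5739*(2700 + (21 - 4*(-11))) = 5739*(2700 + (21 + 44)) = 5739*(2700 + 65) = 5739*2765 = 15868335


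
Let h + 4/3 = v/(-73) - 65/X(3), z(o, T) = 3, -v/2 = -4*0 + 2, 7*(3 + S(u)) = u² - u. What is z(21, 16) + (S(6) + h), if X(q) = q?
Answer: -9535/511 ≈ -18.659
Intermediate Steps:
S(u) = -3 - u/7 + u²/7 (S(u) = -3 + (u² - u)/7 = -3 + (-u/7 + u²/7) = -3 - u/7 + u²/7)
v = -4 (v = -2*(-4*0 + 2) = -2*(0 + 2) = -2*2 = -4)
h = -1675/73 (h = -4/3 + (-4/(-73) - 65/3) = -4/3 + (-4*(-1/73) - 65*⅓) = -4/3 + (4/73 - 65/3) = -4/3 - 4733/219 = -1675/73 ≈ -22.945)
z(21, 16) + (S(6) + h) = 3 + ((-3 - ⅐*6 + (⅐)*6²) - 1675/73) = 3 + ((-3 - 6/7 + (⅐)*36) - 1675/73) = 3 + ((-3 - 6/7 + 36/7) - 1675/73) = 3 + (9/7 - 1675/73) = 3 - 11068/511 = -9535/511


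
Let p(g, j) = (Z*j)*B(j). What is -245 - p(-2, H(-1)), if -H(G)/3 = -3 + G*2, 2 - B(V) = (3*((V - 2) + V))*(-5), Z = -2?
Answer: 12415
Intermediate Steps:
B(V) = -28 + 30*V (B(V) = 2 - 3*((V - 2) + V)*(-5) = 2 - 3*((-2 + V) + V)*(-5) = 2 - 3*(-2 + 2*V)*(-5) = 2 - (-6 + 6*V)*(-5) = 2 - (30 - 30*V) = 2 + (-30 + 30*V) = -28 + 30*V)
H(G) = 9 - 6*G (H(G) = -3*(-3 + G*2) = -3*(-3 + 2*G) = 9 - 6*G)
p(g, j) = -2*j*(-28 + 30*j) (p(g, j) = (-2*j)*(-28 + 30*j) = -2*j*(-28 + 30*j))
-245 - p(-2, H(-1)) = -245 - 4*(9 - 6*(-1))*(14 - 15*(9 - 6*(-1))) = -245 - 4*(9 + 6)*(14 - 15*(9 + 6)) = -245 - 4*15*(14 - 15*15) = -245 - 4*15*(14 - 225) = -245 - 4*15*(-211) = -245 - 1*(-12660) = -245 + 12660 = 12415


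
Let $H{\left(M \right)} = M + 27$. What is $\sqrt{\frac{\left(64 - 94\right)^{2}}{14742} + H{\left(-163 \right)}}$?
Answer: $\frac{i \sqrt{10131394}}{273} \approx 11.659 i$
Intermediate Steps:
$H{\left(M \right)} = 27 + M$
$\sqrt{\frac{\left(64 - 94\right)^{2}}{14742} + H{\left(-163 \right)}} = \sqrt{\frac{\left(64 - 94\right)^{2}}{14742} + \left(27 - 163\right)} = \sqrt{\left(-30\right)^{2} \cdot \frac{1}{14742} - 136} = \sqrt{900 \cdot \frac{1}{14742} - 136} = \sqrt{\frac{50}{819} - 136} = \sqrt{- \frac{111334}{819}} = \frac{i \sqrt{10131394}}{273}$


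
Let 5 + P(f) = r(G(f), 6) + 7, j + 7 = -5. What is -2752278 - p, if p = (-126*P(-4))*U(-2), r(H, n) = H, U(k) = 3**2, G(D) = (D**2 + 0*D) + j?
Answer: -2745474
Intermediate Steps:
j = -12 (j = -7 - 5 = -12)
G(D) = -12 + D**2 (G(D) = (D**2 + 0*D) - 12 = (D**2 + 0) - 12 = D**2 - 12 = -12 + D**2)
U(k) = 9
P(f) = -10 + f**2 (P(f) = -5 + ((-12 + f**2) + 7) = -5 + (-5 + f**2) = -10 + f**2)
p = -6804 (p = -126*(-10 + (-4)**2)*9 = -126*(-10 + 16)*9 = -126*6*9 = -756*9 = -6804)
-2752278 - p = -2752278 - 1*(-6804) = -2752278 + 6804 = -2745474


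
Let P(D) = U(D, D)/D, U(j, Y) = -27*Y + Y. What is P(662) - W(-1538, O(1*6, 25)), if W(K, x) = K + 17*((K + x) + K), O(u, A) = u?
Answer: 53702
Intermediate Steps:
U(j, Y) = -26*Y
P(D) = -26 (P(D) = (-26*D)/D = -26)
W(K, x) = 17*x + 35*K (W(K, x) = K + 17*(x + 2*K) = K + (17*x + 34*K) = 17*x + 35*K)
P(662) - W(-1538, O(1*6, 25)) = -26 - (17*(1*6) + 35*(-1538)) = -26 - (17*6 - 53830) = -26 - (102 - 53830) = -26 - 1*(-53728) = -26 + 53728 = 53702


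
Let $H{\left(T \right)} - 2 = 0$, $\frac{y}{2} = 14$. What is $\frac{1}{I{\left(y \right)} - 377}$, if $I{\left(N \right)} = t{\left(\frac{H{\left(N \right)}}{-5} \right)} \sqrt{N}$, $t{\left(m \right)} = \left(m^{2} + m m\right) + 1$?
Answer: $- \frac{235625}{88800133} - \frac{1650 \sqrt{7}}{88800133} \approx -0.0027026$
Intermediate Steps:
$y = 28$ ($y = 2 \cdot 14 = 28$)
$H{\left(T \right)} = 2$ ($H{\left(T \right)} = 2 + 0 = 2$)
$t{\left(m \right)} = 1 + 2 m^{2}$ ($t{\left(m \right)} = \left(m^{2} + m^{2}\right) + 1 = 2 m^{2} + 1 = 1 + 2 m^{2}$)
$I{\left(N \right)} = \frac{33 \sqrt{N}}{25}$ ($I{\left(N \right)} = \left(1 + 2 \left(\frac{2}{-5}\right)^{2}\right) \sqrt{N} = \left(1 + 2 \left(2 \left(- \frac{1}{5}\right)\right)^{2}\right) \sqrt{N} = \left(1 + 2 \left(- \frac{2}{5}\right)^{2}\right) \sqrt{N} = \left(1 + 2 \cdot \frac{4}{25}\right) \sqrt{N} = \left(1 + \frac{8}{25}\right) \sqrt{N} = \frac{33 \sqrt{N}}{25}$)
$\frac{1}{I{\left(y \right)} - 377} = \frac{1}{\frac{33 \sqrt{28}}{25} - 377} = \frac{1}{\frac{33 \cdot 2 \sqrt{7}}{25} - 377} = \frac{1}{\frac{66 \sqrt{7}}{25} - 377} = \frac{1}{-377 + \frac{66 \sqrt{7}}{25}}$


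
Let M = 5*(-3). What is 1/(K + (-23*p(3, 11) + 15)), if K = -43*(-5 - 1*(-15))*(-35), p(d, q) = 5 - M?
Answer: 1/14605 ≈ 6.8470e-5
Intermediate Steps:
M = -15
p(d, q) = 20 (p(d, q) = 5 - 1*(-15) = 5 + 15 = 20)
K = 15050 (K = -43*(-5 + 15)*(-35) = -43*10*(-35) = -430*(-35) = 15050)
1/(K + (-23*p(3, 11) + 15)) = 1/(15050 + (-23*20 + 15)) = 1/(15050 + (-460 + 15)) = 1/(15050 - 445) = 1/14605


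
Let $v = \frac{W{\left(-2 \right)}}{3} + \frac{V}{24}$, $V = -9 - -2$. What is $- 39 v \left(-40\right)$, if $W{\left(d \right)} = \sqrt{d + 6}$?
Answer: $585$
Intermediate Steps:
$W{\left(d \right)} = \sqrt{6 + d}$
$V = -7$ ($V = -9 + 2 = -7$)
$v = \frac{3}{8}$ ($v = \frac{\sqrt{6 - 2}}{3} - \frac{7}{24} = \sqrt{4} \cdot \frac{1}{3} - \frac{7}{24} = 2 \cdot \frac{1}{3} - \frac{7}{24} = \frac{2}{3} - \frac{7}{24} = \frac{3}{8} \approx 0.375$)
$- 39 v \left(-40\right) = \left(-39\right) \frac{3}{8} \left(-40\right) = \left(- \frac{117}{8}\right) \left(-40\right) = 585$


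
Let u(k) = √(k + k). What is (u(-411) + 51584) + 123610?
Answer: 175194 + I*√822 ≈ 1.7519e+5 + 28.671*I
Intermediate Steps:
u(k) = √2*√k (u(k) = √(2*k) = √2*√k)
(u(-411) + 51584) + 123610 = (√2*√(-411) + 51584) + 123610 = (√2*(I*√411) + 51584) + 123610 = (I*√822 + 51584) + 123610 = (51584 + I*√822) + 123610 = 175194 + I*√822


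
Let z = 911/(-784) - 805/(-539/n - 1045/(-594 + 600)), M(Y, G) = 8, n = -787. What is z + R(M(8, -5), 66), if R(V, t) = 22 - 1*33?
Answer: -4830742195/642237904 ≈ -7.5217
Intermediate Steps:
R(V, t) = -11 (R(V, t) = 22 - 33 = -11)
z = 2233874749/642237904 (z = 911/(-784) - 805/(-539/(-787) - 1045/(-594 + 600)) = 911*(-1/784) - 805/(-539*(-1/787) - 1045/6) = -911/784 - 805/(539/787 - 1045*⅙) = -911/784 - 805/(539/787 - 1045/6) = -911/784 - 805/(-819181/4722) = -911/784 - 805*(-4722/819181) = -911/784 + 3801210/819181 = 2233874749/642237904 ≈ 3.4783)
z + R(M(8, -5), 66) = 2233874749/642237904 - 11 = -4830742195/642237904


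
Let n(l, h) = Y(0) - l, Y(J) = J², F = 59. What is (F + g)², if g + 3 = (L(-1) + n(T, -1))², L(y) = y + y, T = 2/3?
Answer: 322624/81 ≈ 3983.0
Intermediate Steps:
T = ⅔ (T = 2*(⅓) = ⅔ ≈ 0.66667)
L(y) = 2*y
n(l, h) = -l (n(l, h) = 0² - l = 0 - l = -l)
g = 37/9 (g = -3 + (2*(-1) - 1*⅔)² = -3 + (-2 - ⅔)² = -3 + (-8/3)² = -3 + 64/9 = 37/9 ≈ 4.1111)
(F + g)² = (59 + 37/9)² = (568/9)² = 322624/81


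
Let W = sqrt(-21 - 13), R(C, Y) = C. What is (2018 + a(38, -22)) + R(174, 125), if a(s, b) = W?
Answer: 2192 + I*sqrt(34) ≈ 2192.0 + 5.831*I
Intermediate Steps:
W = I*sqrt(34) (W = sqrt(-34) = I*sqrt(34) ≈ 5.8309*I)
a(s, b) = I*sqrt(34)
(2018 + a(38, -22)) + R(174, 125) = (2018 + I*sqrt(34)) + 174 = 2192 + I*sqrt(34)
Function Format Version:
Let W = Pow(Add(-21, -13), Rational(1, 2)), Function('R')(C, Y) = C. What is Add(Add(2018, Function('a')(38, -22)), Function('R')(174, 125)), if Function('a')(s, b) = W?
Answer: Add(2192, Mul(I, Pow(34, Rational(1, 2)))) ≈ Add(2192.0, Mul(5.8310, I))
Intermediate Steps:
W = Mul(I, Pow(34, Rational(1, 2))) (W = Pow(-34, Rational(1, 2)) = Mul(I, Pow(34, Rational(1, 2))) ≈ Mul(5.8309, I))
Function('a')(s, b) = Mul(I, Pow(34, Rational(1, 2)))
Add(Add(2018, Function('a')(38, -22)), Function('R')(174, 125)) = Add(Add(2018, Mul(I, Pow(34, Rational(1, 2)))), 174) = Add(2192, Mul(I, Pow(34, Rational(1, 2))))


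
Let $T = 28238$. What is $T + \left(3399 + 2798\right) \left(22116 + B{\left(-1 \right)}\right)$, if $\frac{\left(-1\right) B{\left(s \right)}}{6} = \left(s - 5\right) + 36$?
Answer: $135965630$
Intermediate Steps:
$B{\left(s \right)} = -186 - 6 s$ ($B{\left(s \right)} = - 6 \left(\left(s - 5\right) + 36\right) = - 6 \left(\left(-5 + s\right) + 36\right) = - 6 \left(31 + s\right) = -186 - 6 s$)
$T + \left(3399 + 2798\right) \left(22116 + B{\left(-1 \right)}\right) = 28238 + \left(3399 + 2798\right) \left(22116 - 180\right) = 28238 + 6197 \left(22116 + \left(-186 + 6\right)\right) = 28238 + 6197 \left(22116 - 180\right) = 28238 + 6197 \cdot 21936 = 28238 + 135937392 = 135965630$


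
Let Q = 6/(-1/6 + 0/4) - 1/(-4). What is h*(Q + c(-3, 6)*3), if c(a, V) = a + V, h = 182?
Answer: -9737/2 ≈ -4868.5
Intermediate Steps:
c(a, V) = V + a
Q = -143/4 (Q = 6/(-1*⅙ + 0*(¼)) - 1*(-¼) = 6/(-⅙ + 0) + ¼ = 6/(-⅙) + ¼ = 6*(-6) + ¼ = -36 + ¼ = -143/4 ≈ -35.750)
h*(Q + c(-3, 6)*3) = 182*(-143/4 + (6 - 3)*3) = 182*(-143/4 + 3*3) = 182*(-143/4 + 9) = 182*(-107/4) = -9737/2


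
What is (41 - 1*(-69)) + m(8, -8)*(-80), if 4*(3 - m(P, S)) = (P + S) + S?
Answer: -290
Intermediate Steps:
m(P, S) = 3 - S/2 - P/4 (m(P, S) = 3 - ((P + S) + S)/4 = 3 - (P + 2*S)/4 = 3 + (-S/2 - P/4) = 3 - S/2 - P/4)
(41 - 1*(-69)) + m(8, -8)*(-80) = (41 - 1*(-69)) + (3 - ½*(-8) - ¼*8)*(-80) = (41 + 69) + (3 + 4 - 2)*(-80) = 110 + 5*(-80) = 110 - 400 = -290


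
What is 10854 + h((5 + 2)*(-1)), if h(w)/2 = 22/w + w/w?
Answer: 75948/7 ≈ 10850.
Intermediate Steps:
h(w) = 2 + 44/w (h(w) = 2*(22/w + w/w) = 2*(22/w + 1) = 2*(1 + 22/w) = 2 + 44/w)
10854 + h((5 + 2)*(-1)) = 10854 + (2 + 44/(((5 + 2)*(-1)))) = 10854 + (2 + 44/((7*(-1)))) = 10854 + (2 + 44/(-7)) = 10854 + (2 + 44*(-⅐)) = 10854 + (2 - 44/7) = 10854 - 30/7 = 75948/7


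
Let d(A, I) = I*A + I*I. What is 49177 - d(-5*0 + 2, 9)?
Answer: 49078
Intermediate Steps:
d(A, I) = I² + A*I (d(A, I) = A*I + I² = I² + A*I)
49177 - d(-5*0 + 2, 9) = 49177 - 9*((-5*0 + 2) + 9) = 49177 - 9*((0 + 2) + 9) = 49177 - 9*(2 + 9) = 49177 - 9*11 = 49177 - 1*99 = 49177 - 99 = 49078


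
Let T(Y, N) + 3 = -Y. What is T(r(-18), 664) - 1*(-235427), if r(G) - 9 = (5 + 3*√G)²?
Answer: 235552 - 90*I*√2 ≈ 2.3555e+5 - 127.28*I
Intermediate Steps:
r(G) = 9 + (5 + 3*√G)²
T(Y, N) = -3 - Y
T(r(-18), 664) - 1*(-235427) = (-3 - (9 + (5 + 3*√(-18))²)) - 1*(-235427) = (-3 - (9 + (5 + 3*(3*I*√2))²)) + 235427 = (-3 - (9 + (5 + 9*I*√2)²)) + 235427 = (-3 + (-9 - (5 + 9*I*√2)²)) + 235427 = (-12 - (5 + 9*I*√2)²) + 235427 = 235415 - (5 + 9*I*√2)²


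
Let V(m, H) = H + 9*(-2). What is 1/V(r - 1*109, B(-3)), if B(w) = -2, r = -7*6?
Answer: -1/20 ≈ -0.050000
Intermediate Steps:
r = -42
V(m, H) = -18 + H (V(m, H) = H - 18 = -18 + H)
1/V(r - 1*109, B(-3)) = 1/(-18 - 2) = 1/(-20) = -1/20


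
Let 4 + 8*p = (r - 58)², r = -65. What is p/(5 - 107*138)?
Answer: -15125/118088 ≈ -0.12808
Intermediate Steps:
p = 15125/8 (p = -½ + (-65 - 58)²/8 = -½ + (⅛)*(-123)² = -½ + (⅛)*15129 = -½ + 15129/8 = 15125/8 ≈ 1890.6)
p/(5 - 107*138) = 15125/(8*(5 - 107*138)) = 15125/(8*(5 - 14766)) = (15125/8)/(-14761) = (15125/8)*(-1/14761) = -15125/118088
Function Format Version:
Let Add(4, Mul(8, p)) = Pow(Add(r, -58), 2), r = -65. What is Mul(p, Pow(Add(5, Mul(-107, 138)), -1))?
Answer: Rational(-15125, 118088) ≈ -0.12808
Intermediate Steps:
p = Rational(15125, 8) (p = Add(Rational(-1, 2), Mul(Rational(1, 8), Pow(Add(-65, -58), 2))) = Add(Rational(-1, 2), Mul(Rational(1, 8), Pow(-123, 2))) = Add(Rational(-1, 2), Mul(Rational(1, 8), 15129)) = Add(Rational(-1, 2), Rational(15129, 8)) = Rational(15125, 8) ≈ 1890.6)
Mul(p, Pow(Add(5, Mul(-107, 138)), -1)) = Mul(Rational(15125, 8), Pow(Add(5, Mul(-107, 138)), -1)) = Mul(Rational(15125, 8), Pow(Add(5, -14766), -1)) = Mul(Rational(15125, 8), Pow(-14761, -1)) = Mul(Rational(15125, 8), Rational(-1, 14761)) = Rational(-15125, 118088)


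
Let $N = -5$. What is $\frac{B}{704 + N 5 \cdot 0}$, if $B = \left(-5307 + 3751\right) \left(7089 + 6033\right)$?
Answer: $- \frac{2552229}{88} \approx -29003.0$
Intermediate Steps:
$B = -20417832$ ($B = \left(-1556\right) 13122 = -20417832$)
$\frac{B}{704 + N 5 \cdot 0} = \frac{1}{704 + \left(-5\right) 5 \cdot 0} \left(-20417832\right) = \frac{1}{704 - 0} \left(-20417832\right) = \frac{1}{704 + 0} \left(-20417832\right) = \frac{1}{704} \left(-20417832\right) = - \frac{2552229}{88}$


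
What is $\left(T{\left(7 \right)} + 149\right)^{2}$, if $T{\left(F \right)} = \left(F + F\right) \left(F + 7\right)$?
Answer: $119025$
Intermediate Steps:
$T{\left(F \right)} = 2 F \left(7 + F\right)$
$\left(T{\left(7 \right)} + 149\right)^{2} = \left(2 \cdot 7 \left(7 + 7\right) + 149\right)^{2} = \left(2 \cdot 7 \cdot 14 + 149\right)^{2} = \left(196 + 149\right)^{2} = 345^{2} = 119025$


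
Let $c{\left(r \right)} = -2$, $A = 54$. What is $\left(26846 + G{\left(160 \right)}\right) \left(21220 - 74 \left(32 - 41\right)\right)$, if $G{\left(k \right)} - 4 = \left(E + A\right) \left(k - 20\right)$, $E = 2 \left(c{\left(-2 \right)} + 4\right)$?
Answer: $765353420$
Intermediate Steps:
$E = 4$ ($E = 2 \left(-2 + 4\right) = 2 \cdot 2 = 4$)
$G{\left(k \right)} = -1156 + 58 k$ ($G{\left(k \right)} = 4 + \left(4 + 54\right) \left(k - 20\right) = 4 + 58 \left(-20 + k\right) = 4 + \left(-1160 + 58 k\right) = -1156 + 58 k$)
$\left(26846 + G{\left(160 \right)}\right) \left(21220 - 74 \left(32 - 41\right)\right) = \left(26846 + \left(-1156 + 58 \cdot 160\right)\right) \left(21220 - 74 \left(32 - 41\right)\right) = \left(26846 + \left(-1156 + 9280\right)\right) \left(21220 - -666\right) = \left(26846 + 8124\right) \left(21220 + 666\right) = 34970 \cdot 21886 = 765353420$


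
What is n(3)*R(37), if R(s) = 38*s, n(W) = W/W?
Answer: 1406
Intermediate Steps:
n(W) = 1
n(3)*R(37) = 1*(38*37) = 1*1406 = 1406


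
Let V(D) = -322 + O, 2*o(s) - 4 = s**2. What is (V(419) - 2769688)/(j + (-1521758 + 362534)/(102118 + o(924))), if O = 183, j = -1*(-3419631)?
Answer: -61052526734/75375458201 ≈ -0.80998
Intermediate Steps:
j = 3419631
o(s) = 2 + s**2/2
V(D) = -139 (V(D) = -322 + 183 = -139)
(V(419) - 2769688)/(j + (-1521758 + 362534)/(102118 + o(924))) = (-139 - 2769688)/(3419631 + (-1521758 + 362534)/(102118 + (2 + (1/2)*924**2))) = -2769827/(3419631 - 1159224/(102118 + (2 + (1/2)*853776))) = -2769827/(3419631 - 1159224/(102118 + (2 + 426888))) = -2769827/(3419631 - 1159224/(102118 + 426890)) = -2769827/(3419631 - 1159224/529008) = -2769827/(3419631 - 1159224*1/529008) = -2769827/(3419631 - 48301/22042) = -2769827/75375458201/22042 = -2769827*22042/75375458201 = -61052526734/75375458201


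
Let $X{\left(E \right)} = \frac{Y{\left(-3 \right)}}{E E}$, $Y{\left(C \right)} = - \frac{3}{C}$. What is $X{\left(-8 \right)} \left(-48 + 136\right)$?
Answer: $\frac{11}{8} \approx 1.375$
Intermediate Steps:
$X{\left(E \right)} = \frac{1}{E^{2}}$ ($X{\left(E \right)} = \frac{\left(-3\right) \frac{1}{-3}}{E E} = \frac{\left(-3\right) \left(- \frac{1}{3}\right)}{E^{2}} = 1 \frac{1}{E^{2}} = \frac{1}{E^{2}}$)
$X{\left(-8 \right)} \left(-48 + 136\right) = \frac{-48 + 136}{64} = \frac{1}{64} \cdot 88 = \frac{11}{8}$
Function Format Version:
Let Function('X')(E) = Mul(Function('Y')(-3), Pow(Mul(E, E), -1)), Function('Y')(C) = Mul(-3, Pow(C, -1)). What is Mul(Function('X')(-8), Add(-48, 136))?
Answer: Rational(11, 8) ≈ 1.3750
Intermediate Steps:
Function('X')(E) = Pow(E, -2) (Function('X')(E) = Mul(Mul(-3, Pow(-3, -1)), Pow(Mul(E, E), -1)) = Mul(Mul(-3, Rational(-1, 3)), Pow(Pow(E, 2), -1)) = Mul(1, Pow(E, -2)) = Pow(E, -2))
Mul(Function('X')(-8), Add(-48, 136)) = Mul(Pow(-8, -2), Add(-48, 136)) = Mul(Rational(1, 64), 88) = Rational(11, 8)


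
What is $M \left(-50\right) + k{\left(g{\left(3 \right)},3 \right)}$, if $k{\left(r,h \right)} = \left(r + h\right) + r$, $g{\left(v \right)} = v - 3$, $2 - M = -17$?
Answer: $-947$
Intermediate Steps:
$M = 19$ ($M = 2 - -17 = 2 + 17 = 19$)
$g{\left(v \right)} = -3 + v$
$k{\left(r,h \right)} = h + 2 r$ ($k{\left(r,h \right)} = \left(h + r\right) + r = h + 2 r$)
$M \left(-50\right) + k{\left(g{\left(3 \right)},3 \right)} = 19 \left(-50\right) + \left(3 + 2 \left(-3 + 3\right)\right) = -950 + \left(3 + 2 \cdot 0\right) = -950 + \left(3 + 0\right) = -950 + 3 = -947$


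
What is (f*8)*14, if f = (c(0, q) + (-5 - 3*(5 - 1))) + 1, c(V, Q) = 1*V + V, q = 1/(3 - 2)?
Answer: -1792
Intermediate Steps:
q = 1 (q = 1/1 = 1)
c(V, Q) = 2*V (c(V, Q) = V + V = 2*V)
f = -16 (f = (2*0 + (-5 - 3*(5 - 1))) + 1 = (0 + (-5 - 3*4)) + 1 = (0 + (-5 - 1*12)) + 1 = (0 + (-5 - 12)) + 1 = (0 - 17) + 1 = -17 + 1 = -16)
(f*8)*14 = -16*8*14 = -128*14 = -1792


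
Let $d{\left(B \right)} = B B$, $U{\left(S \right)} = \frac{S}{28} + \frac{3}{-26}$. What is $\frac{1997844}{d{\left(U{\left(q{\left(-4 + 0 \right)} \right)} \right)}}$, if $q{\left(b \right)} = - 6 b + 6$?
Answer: $\frac{5514715388}{2523} \approx 2.1858 \cdot 10^{6}$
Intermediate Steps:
$q{\left(b \right)} = 6 - 6 b$
$U{\left(S \right)} = - \frac{3}{26} + \frac{S}{28}$ ($U{\left(S \right)} = S \frac{1}{28} + 3 \left(- \frac{1}{26}\right) = \frac{S}{28} - \frac{3}{26} = - \frac{3}{26} + \frac{S}{28}$)
$d{\left(B \right)} = B^{2}$
$\frac{1997844}{d{\left(U{\left(q{\left(-4 + 0 \right)} \right)} \right)}} = \frac{1997844}{\left(- \frac{3}{26} + \frac{6 - 6 \left(-4 + 0\right)}{28}\right)^{2}} = \frac{1997844}{\left(- \frac{3}{26} + \frac{6 - -24}{28}\right)^{2}} = \frac{1997844}{\left(- \frac{3}{26} + \frac{6 + 24}{28}\right)^{2}} = \frac{1997844}{\left(- \frac{3}{26} + \frac{1}{28} \cdot 30\right)^{2}} = \frac{1997844}{\left(- \frac{3}{26} + \frac{15}{14}\right)^{2}} = \frac{1997844}{\left(\frac{87}{91}\right)^{2}} = \frac{1997844}{\frac{7569}{8281}} = 1997844 \cdot \frac{8281}{7569} = \frac{5514715388}{2523}$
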